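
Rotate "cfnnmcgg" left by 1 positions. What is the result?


Input: "cfnnmcgg", rotate left by 1
First 1 characters: "c"
Remaining characters: "fnnmcgg"
Concatenate remaining + first: "fnnmcgg" + "c" = "fnnmcggc"

fnnmcggc


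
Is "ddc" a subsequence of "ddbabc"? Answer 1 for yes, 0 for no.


Check if "ddc" is a subsequence of "ddbabc"
Greedy scan:
  Position 0 ('d'): matches sub[0] = 'd'
  Position 1 ('d'): matches sub[1] = 'd'
  Position 2 ('b'): no match needed
  Position 3 ('a'): no match needed
  Position 4 ('b'): no match needed
  Position 5 ('c'): matches sub[2] = 'c'
All 3 characters matched => is a subsequence

1


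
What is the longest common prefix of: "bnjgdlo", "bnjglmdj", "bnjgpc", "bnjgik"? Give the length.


Words: bnjgdlo, bnjglmdj, bnjgpc, bnjgik
  Position 0: all 'b' => match
  Position 1: all 'n' => match
  Position 2: all 'j' => match
  Position 3: all 'g' => match
  Position 4: ('d', 'l', 'p', 'i') => mismatch, stop
LCP = "bnjg" (length 4)

4


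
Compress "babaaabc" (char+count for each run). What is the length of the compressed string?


Input: babaaabc
Runs:
  'b' x 1 => "b1"
  'a' x 1 => "a1"
  'b' x 1 => "b1"
  'a' x 3 => "a3"
  'b' x 1 => "b1"
  'c' x 1 => "c1"
Compressed: "b1a1b1a3b1c1"
Compressed length: 12

12


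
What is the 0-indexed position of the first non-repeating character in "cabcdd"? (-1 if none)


Input: cabcdd
Character frequencies:
  'a': 1
  'b': 1
  'c': 2
  'd': 2
Scanning left to right for freq == 1:
  Position 0 ('c'): freq=2, skip
  Position 1 ('a'): unique! => answer = 1

1


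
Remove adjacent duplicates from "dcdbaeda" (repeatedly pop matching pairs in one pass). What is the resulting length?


Input: dcdbaeda
Stack-based adjacent duplicate removal:
  Read 'd': push. Stack: d
  Read 'c': push. Stack: dc
  Read 'd': push. Stack: dcd
  Read 'b': push. Stack: dcdb
  Read 'a': push. Stack: dcdba
  Read 'e': push. Stack: dcdbae
  Read 'd': push. Stack: dcdbaed
  Read 'a': push. Stack: dcdbaeda
Final stack: "dcdbaeda" (length 8)

8


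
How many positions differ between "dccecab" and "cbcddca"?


Comparing "dccecab" and "cbcddca" position by position:
  Position 0: 'd' vs 'c' => DIFFER
  Position 1: 'c' vs 'b' => DIFFER
  Position 2: 'c' vs 'c' => same
  Position 3: 'e' vs 'd' => DIFFER
  Position 4: 'c' vs 'd' => DIFFER
  Position 5: 'a' vs 'c' => DIFFER
  Position 6: 'b' vs 'a' => DIFFER
Positions that differ: 6

6


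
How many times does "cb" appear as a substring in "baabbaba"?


Searching for "cb" in "baabbaba"
Scanning each position:
  Position 0: "ba" => no
  Position 1: "aa" => no
  Position 2: "ab" => no
  Position 3: "bb" => no
  Position 4: "ba" => no
  Position 5: "ab" => no
  Position 6: "ba" => no
Total occurrences: 0

0


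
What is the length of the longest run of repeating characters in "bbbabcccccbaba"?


Input: "bbbabcccccbaba"
Scanning for longest run:
  Position 1 ('b'): continues run of 'b', length=2
  Position 2 ('b'): continues run of 'b', length=3
  Position 3 ('a'): new char, reset run to 1
  Position 4 ('b'): new char, reset run to 1
  Position 5 ('c'): new char, reset run to 1
  Position 6 ('c'): continues run of 'c', length=2
  Position 7 ('c'): continues run of 'c', length=3
  Position 8 ('c'): continues run of 'c', length=4
  Position 9 ('c'): continues run of 'c', length=5
  Position 10 ('b'): new char, reset run to 1
  Position 11 ('a'): new char, reset run to 1
  Position 12 ('b'): new char, reset run to 1
  Position 13 ('a'): new char, reset run to 1
Longest run: 'c' with length 5

5


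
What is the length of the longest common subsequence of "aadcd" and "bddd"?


LCS of "aadcd" and "bddd"
DP table:
           b    d    d    d
      0    0    0    0    0
  a   0    0    0    0    0
  a   0    0    0    0    0
  d   0    0    1    1    1
  c   0    0    1    1    1
  d   0    0    1    2    2
LCS length = dp[5][4] = 2

2


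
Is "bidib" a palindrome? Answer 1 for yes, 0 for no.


Input: bidib
Reversed: bidib
  Compare pos 0 ('b') with pos 4 ('b'): match
  Compare pos 1 ('i') with pos 3 ('i'): match
Result: palindrome

1


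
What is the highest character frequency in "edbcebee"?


Input: edbcebee
Character counts:
  'b': 2
  'c': 1
  'd': 1
  'e': 4
Maximum frequency: 4

4


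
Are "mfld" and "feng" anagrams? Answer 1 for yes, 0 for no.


Strings: "mfld", "feng"
Sorted first:  dflm
Sorted second: efgn
Differ at position 0: 'd' vs 'e' => not anagrams

0


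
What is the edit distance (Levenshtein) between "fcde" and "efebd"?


Computing edit distance: "fcde" -> "efebd"
DP table:
           e    f    e    b    d
      0    1    2    3    4    5
  f   1    1    1    2    3    4
  c   2    2    2    2    3    4
  d   3    3    3    3    3    3
  e   4    3    4    3    4    4
Edit distance = dp[4][5] = 4

4


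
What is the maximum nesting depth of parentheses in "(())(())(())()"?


Input: "(())(())(())()"
Tracking depth:
  Position 0 '(': depth becomes 1
  Position 1 '(': depth becomes 2
  Position 2 ')': depth becomes 1
  Position 3 ')': depth becomes 0
  Position 4 '(': depth becomes 1
  Position 5 '(': depth becomes 2
  Position 6 ')': depth becomes 1
  Position 7 ')': depth becomes 0
  Position 8 '(': depth becomes 1
  Position 9 '(': depth becomes 2
  Position 10 ')': depth becomes 1
  Position 11 ')': depth becomes 0
  Position 12 '(': depth becomes 1
  Position 13 ')': depth becomes 0
Maximum depth reached: 2

2


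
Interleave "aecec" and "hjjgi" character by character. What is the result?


Interleaving "aecec" and "hjjgi":
  Position 0: 'a' from first, 'h' from second => "ah"
  Position 1: 'e' from first, 'j' from second => "ej"
  Position 2: 'c' from first, 'j' from second => "cj"
  Position 3: 'e' from first, 'g' from second => "eg"
  Position 4: 'c' from first, 'i' from second => "ci"
Result: ahejcjegci

ahejcjegci


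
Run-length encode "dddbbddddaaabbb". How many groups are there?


Input: dddbbddddaaabbb
Scanning for consecutive runs:
  Group 1: 'd' x 3 (positions 0-2)
  Group 2: 'b' x 2 (positions 3-4)
  Group 3: 'd' x 4 (positions 5-8)
  Group 4: 'a' x 3 (positions 9-11)
  Group 5: 'b' x 3 (positions 12-14)
Total groups: 5

5


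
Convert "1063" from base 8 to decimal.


Input: "1063" in base 8
Positional expansion:
  Digit '1' (value 1) x 8^3 = 512
  Digit '0' (value 0) x 8^2 = 0
  Digit '6' (value 6) x 8^1 = 48
  Digit '3' (value 3) x 8^0 = 3
Sum = 563

563


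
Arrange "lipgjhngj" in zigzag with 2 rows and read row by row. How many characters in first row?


Zigzag "lipgjhngj" into 2 rows:
Placing characters:
  'l' => row 0
  'i' => row 1
  'p' => row 0
  'g' => row 1
  'j' => row 0
  'h' => row 1
  'n' => row 0
  'g' => row 1
  'j' => row 0
Rows:
  Row 0: "lpjnj"
  Row 1: "ighg"
First row length: 5

5


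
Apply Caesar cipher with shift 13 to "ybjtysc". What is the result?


Caesar cipher: shift "ybjtysc" by 13
  'y' (pos 24) + 13 = pos 11 = 'l'
  'b' (pos 1) + 13 = pos 14 = 'o'
  'j' (pos 9) + 13 = pos 22 = 'w'
  't' (pos 19) + 13 = pos 6 = 'g'
  'y' (pos 24) + 13 = pos 11 = 'l'
  's' (pos 18) + 13 = pos 5 = 'f'
  'c' (pos 2) + 13 = pos 15 = 'p'
Result: lowglfp

lowglfp


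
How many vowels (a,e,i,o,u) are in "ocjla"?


Input: ocjla
Checking each character:
  'o' at position 0: vowel (running total: 1)
  'c' at position 1: consonant
  'j' at position 2: consonant
  'l' at position 3: consonant
  'a' at position 4: vowel (running total: 2)
Total vowels: 2

2


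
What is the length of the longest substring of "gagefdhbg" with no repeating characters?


Input: "gagefdhbg"
Sliding window (track last position of each char):
  Position 0 ('g'): window [0,0] length 1 -- new best
  Position 1 ('a'): window [0,1] length 2 -- new best
  Position 2 ('g'): repeat (last at 0), move window start to 1
  Position 2 ('g'): window [1,2] length 2
  Position 3 ('e'): window [1,3] length 3 -- new best
  Position 4 ('f'): window [1,4] length 4 -- new best
  Position 5 ('d'): window [1,5] length 5 -- new best
  Position 6 ('h'): window [1,6] length 6 -- new best
  Position 7 ('b'): window [1,7] length 7 -- new best
  Position 8 ('g'): repeat (last at 2), move window start to 3
  Position 8 ('g'): window [3,8] length 6
Longest substring with no repeats: "agefdhb" with length 7

7


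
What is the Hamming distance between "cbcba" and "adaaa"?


Comparing "cbcba" and "adaaa" position by position:
  Position 0: 'c' vs 'a' => differ
  Position 1: 'b' vs 'd' => differ
  Position 2: 'c' vs 'a' => differ
  Position 3: 'b' vs 'a' => differ
  Position 4: 'a' vs 'a' => same
Total differences (Hamming distance): 4

4


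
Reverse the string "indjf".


Input: indjf
Reading characters right to left:
  Position 4: 'f'
  Position 3: 'j'
  Position 2: 'd'
  Position 1: 'n'
  Position 0: 'i'
Reversed: fjdni

fjdni


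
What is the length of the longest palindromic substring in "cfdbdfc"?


Input: "cfdbdfc"
Checking substrings for palindromes:
  [0:7] "cfdbdfc" (len 7) => palindrome
  [1:6] "fdbdf" (len 5) => palindrome
  [2:5] "dbd" (len 3) => palindrome
Longest palindromic substring: "cfdbdfc" with length 7

7


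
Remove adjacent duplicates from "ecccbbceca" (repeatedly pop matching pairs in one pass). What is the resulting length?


Input: ecccbbceca
Stack-based adjacent duplicate removal:
  Read 'e': push. Stack: e
  Read 'c': push. Stack: ec
  Read 'c': matches stack top 'c' => pop. Stack: e
  Read 'c': push. Stack: ec
  Read 'b': push. Stack: ecb
  Read 'b': matches stack top 'b' => pop. Stack: ec
  Read 'c': matches stack top 'c' => pop. Stack: e
  Read 'e': matches stack top 'e' => pop. Stack: (empty)
  Read 'c': push. Stack: c
  Read 'a': push. Stack: ca
Final stack: "ca" (length 2)

2


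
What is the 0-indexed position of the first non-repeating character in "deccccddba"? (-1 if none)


Input: deccccddba
Character frequencies:
  'a': 1
  'b': 1
  'c': 4
  'd': 3
  'e': 1
Scanning left to right for freq == 1:
  Position 0 ('d'): freq=3, skip
  Position 1 ('e'): unique! => answer = 1

1


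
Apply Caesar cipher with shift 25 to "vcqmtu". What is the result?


Caesar cipher: shift "vcqmtu" by 25
  'v' (pos 21) + 25 = pos 20 = 'u'
  'c' (pos 2) + 25 = pos 1 = 'b'
  'q' (pos 16) + 25 = pos 15 = 'p'
  'm' (pos 12) + 25 = pos 11 = 'l'
  't' (pos 19) + 25 = pos 18 = 's'
  'u' (pos 20) + 25 = pos 19 = 't'
Result: ubplst

ubplst


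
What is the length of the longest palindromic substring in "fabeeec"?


Input: "fabeeec"
Checking substrings for palindromes:
  [3:6] "eee" (len 3) => palindrome
  [3:5] "ee" (len 2) => palindrome
  [4:6] "ee" (len 2) => palindrome
Longest palindromic substring: "eee" with length 3

3


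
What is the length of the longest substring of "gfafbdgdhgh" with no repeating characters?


Input: "gfafbdgdhgh"
Sliding window (track last position of each char):
  Position 0 ('g'): window [0,0] length 1 -- new best
  Position 1 ('f'): window [0,1] length 2 -- new best
  Position 2 ('a'): window [0,2] length 3 -- new best
  Position 3 ('f'): repeat (last at 1), move window start to 2
  Position 3 ('f'): window [2,3] length 2
  Position 4 ('b'): window [2,4] length 3
  Position 5 ('d'): window [2,5] length 4 -- new best
  Position 6 ('g'): window [2,6] length 5 -- new best
  Position 7 ('d'): repeat (last at 5), move window start to 6
  Position 7 ('d'): window [6,7] length 2
  Position 8 ('h'): window [6,8] length 3
  Position 9 ('g'): repeat (last at 6), move window start to 7
  Position 9 ('g'): window [7,9] length 3
  Position 10 ('h'): repeat (last at 8), move window start to 9
  Position 10 ('h'): window [9,10] length 2
Longest substring with no repeats: "afbdg" with length 5

5


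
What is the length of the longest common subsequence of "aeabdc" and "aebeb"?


LCS of "aeabdc" and "aebeb"
DP table:
           a    e    b    e    b
      0    0    0    0    0    0
  a   0    1    1    1    1    1
  e   0    1    2    2    2    2
  a   0    1    2    2    2    2
  b   0    1    2    3    3    3
  d   0    1    2    3    3    3
  c   0    1    2    3    3    3
LCS length = dp[6][5] = 3

3


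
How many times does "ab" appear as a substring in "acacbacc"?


Searching for "ab" in "acacbacc"
Scanning each position:
  Position 0: "ac" => no
  Position 1: "ca" => no
  Position 2: "ac" => no
  Position 3: "cb" => no
  Position 4: "ba" => no
  Position 5: "ac" => no
  Position 6: "cc" => no
Total occurrences: 0

0


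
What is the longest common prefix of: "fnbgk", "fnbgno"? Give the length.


Words: fnbgk, fnbgno
  Position 0: all 'f' => match
  Position 1: all 'n' => match
  Position 2: all 'b' => match
  Position 3: all 'g' => match
  Position 4: ('k', 'n') => mismatch, stop
LCP = "fnbg" (length 4)

4


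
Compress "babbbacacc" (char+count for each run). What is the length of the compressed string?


Input: babbbacacc
Runs:
  'b' x 1 => "b1"
  'a' x 1 => "a1"
  'b' x 3 => "b3"
  'a' x 1 => "a1"
  'c' x 1 => "c1"
  'a' x 1 => "a1"
  'c' x 2 => "c2"
Compressed: "b1a1b3a1c1a1c2"
Compressed length: 14

14


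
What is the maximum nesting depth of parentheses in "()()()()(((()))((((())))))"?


Input: "()()()()(((()))((((())))))"
Tracking depth:
  Position 0 '(': depth becomes 1
  Position 1 ')': depth becomes 0
  Position 2 '(': depth becomes 1
  Position 3 ')': depth becomes 0
  Position 4 '(': depth becomes 1
  Position 5 ')': depth becomes 0
  Position 6 '(': depth becomes 1
  Position 7 ')': depth becomes 0
  Position 8 '(': depth becomes 1
  Position 9 '(': depth becomes 2
  Position 10 '(': depth becomes 3
  Position 11 '(': depth becomes 4
  Position 12 ')': depth becomes 3
  Position 13 ')': depth becomes 2
  Position 14 ')': depth becomes 1
  Position 15 '(': depth becomes 2
  Position 16 '(': depth becomes 3
  Position 17 '(': depth becomes 4
  Position 18 '(': depth becomes 5
  Position 19 '(': depth becomes 6
  Position 20 ')': depth becomes 5
  Position 21 ')': depth becomes 4
  Position 22 ')': depth becomes 3
  Position 23 ')': depth becomes 2
  Position 24 ')': depth becomes 1
  Position 25 ')': depth becomes 0
Maximum depth reached: 6

6


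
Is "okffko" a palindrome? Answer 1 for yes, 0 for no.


Input: okffko
Reversed: okffko
  Compare pos 0 ('o') with pos 5 ('o'): match
  Compare pos 1 ('k') with pos 4 ('k'): match
  Compare pos 2 ('f') with pos 3 ('f'): match
Result: palindrome

1


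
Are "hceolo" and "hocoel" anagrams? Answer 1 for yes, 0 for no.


Strings: "hceolo", "hocoel"
Sorted first:  cehloo
Sorted second: cehloo
Sorted forms match => anagrams

1


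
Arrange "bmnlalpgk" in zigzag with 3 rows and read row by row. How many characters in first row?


Zigzag "bmnlalpgk" into 3 rows:
Placing characters:
  'b' => row 0
  'm' => row 1
  'n' => row 2
  'l' => row 1
  'a' => row 0
  'l' => row 1
  'p' => row 2
  'g' => row 1
  'k' => row 0
Rows:
  Row 0: "bak"
  Row 1: "mllg"
  Row 2: "np"
First row length: 3

3


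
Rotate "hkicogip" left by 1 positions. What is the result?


Input: "hkicogip", rotate left by 1
First 1 characters: "h"
Remaining characters: "kicogip"
Concatenate remaining + first: "kicogip" + "h" = "kicogiph"

kicogiph


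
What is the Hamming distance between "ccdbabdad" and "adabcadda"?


Comparing "ccdbabdad" and "adabcadda" position by position:
  Position 0: 'c' vs 'a' => differ
  Position 1: 'c' vs 'd' => differ
  Position 2: 'd' vs 'a' => differ
  Position 3: 'b' vs 'b' => same
  Position 4: 'a' vs 'c' => differ
  Position 5: 'b' vs 'a' => differ
  Position 6: 'd' vs 'd' => same
  Position 7: 'a' vs 'd' => differ
  Position 8: 'd' vs 'a' => differ
Total differences (Hamming distance): 7

7


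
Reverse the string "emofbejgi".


Input: emofbejgi
Reading characters right to left:
  Position 8: 'i'
  Position 7: 'g'
  Position 6: 'j'
  Position 5: 'e'
  Position 4: 'b'
  Position 3: 'f'
  Position 2: 'o'
  Position 1: 'm'
  Position 0: 'e'
Reversed: igjebfome

igjebfome


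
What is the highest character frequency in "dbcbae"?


Input: dbcbae
Character counts:
  'a': 1
  'b': 2
  'c': 1
  'd': 1
  'e': 1
Maximum frequency: 2

2


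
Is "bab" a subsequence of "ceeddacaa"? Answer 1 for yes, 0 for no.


Check if "bab" is a subsequence of "ceeddacaa"
Greedy scan:
  Position 0 ('c'): no match needed
  Position 1 ('e'): no match needed
  Position 2 ('e'): no match needed
  Position 3 ('d'): no match needed
  Position 4 ('d'): no match needed
  Position 5 ('a'): no match needed
  Position 6 ('c'): no match needed
  Position 7 ('a'): no match needed
  Position 8 ('a'): no match needed
Only matched 0/3 characters => not a subsequence

0


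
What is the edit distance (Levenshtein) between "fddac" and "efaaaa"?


Computing edit distance: "fddac" -> "efaaaa"
DP table:
           e    f    a    a    a    a
      0    1    2    3    4    5    6
  f   1    1    1    2    3    4    5
  d   2    2    2    2    3    4    5
  d   3    3    3    3    3    4    5
  a   4    4    4    3    3    3    4
  c   5    5    5    4    4    4    4
Edit distance = dp[5][6] = 4

4


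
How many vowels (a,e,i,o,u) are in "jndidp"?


Input: jndidp
Checking each character:
  'j' at position 0: consonant
  'n' at position 1: consonant
  'd' at position 2: consonant
  'i' at position 3: vowel (running total: 1)
  'd' at position 4: consonant
  'p' at position 5: consonant
Total vowels: 1

1


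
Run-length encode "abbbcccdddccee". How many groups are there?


Input: abbbcccdddccee
Scanning for consecutive runs:
  Group 1: 'a' x 1 (positions 0-0)
  Group 2: 'b' x 3 (positions 1-3)
  Group 3: 'c' x 3 (positions 4-6)
  Group 4: 'd' x 3 (positions 7-9)
  Group 5: 'c' x 2 (positions 10-11)
  Group 6: 'e' x 2 (positions 12-13)
Total groups: 6

6


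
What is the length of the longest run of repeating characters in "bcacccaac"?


Input: "bcacccaac"
Scanning for longest run:
  Position 1 ('c'): new char, reset run to 1
  Position 2 ('a'): new char, reset run to 1
  Position 3 ('c'): new char, reset run to 1
  Position 4 ('c'): continues run of 'c', length=2
  Position 5 ('c'): continues run of 'c', length=3
  Position 6 ('a'): new char, reset run to 1
  Position 7 ('a'): continues run of 'a', length=2
  Position 8 ('c'): new char, reset run to 1
Longest run: 'c' with length 3

3


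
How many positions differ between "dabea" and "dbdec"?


Comparing "dabea" and "dbdec" position by position:
  Position 0: 'd' vs 'd' => same
  Position 1: 'a' vs 'b' => DIFFER
  Position 2: 'b' vs 'd' => DIFFER
  Position 3: 'e' vs 'e' => same
  Position 4: 'a' vs 'c' => DIFFER
Positions that differ: 3

3


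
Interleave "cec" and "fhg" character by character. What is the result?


Interleaving "cec" and "fhg":
  Position 0: 'c' from first, 'f' from second => "cf"
  Position 1: 'e' from first, 'h' from second => "eh"
  Position 2: 'c' from first, 'g' from second => "cg"
Result: cfehcg

cfehcg


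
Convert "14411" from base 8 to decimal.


Input: "14411" in base 8
Positional expansion:
  Digit '1' (value 1) x 8^4 = 4096
  Digit '4' (value 4) x 8^3 = 2048
  Digit '4' (value 4) x 8^2 = 256
  Digit '1' (value 1) x 8^1 = 8
  Digit '1' (value 1) x 8^0 = 1
Sum = 6409

6409


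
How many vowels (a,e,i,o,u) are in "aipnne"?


Input: aipnne
Checking each character:
  'a' at position 0: vowel (running total: 1)
  'i' at position 1: vowel (running total: 2)
  'p' at position 2: consonant
  'n' at position 3: consonant
  'n' at position 4: consonant
  'e' at position 5: vowel (running total: 3)
Total vowels: 3

3


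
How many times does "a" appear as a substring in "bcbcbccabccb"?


Searching for "a" in "bcbcbccabccb"
Scanning each position:
  Position 0: "b" => no
  Position 1: "c" => no
  Position 2: "b" => no
  Position 3: "c" => no
  Position 4: "b" => no
  Position 5: "c" => no
  Position 6: "c" => no
  Position 7: "a" => MATCH
  Position 8: "b" => no
  Position 9: "c" => no
  Position 10: "c" => no
  Position 11: "b" => no
Total occurrences: 1

1


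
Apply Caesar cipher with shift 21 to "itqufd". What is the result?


Caesar cipher: shift "itqufd" by 21
  'i' (pos 8) + 21 = pos 3 = 'd'
  't' (pos 19) + 21 = pos 14 = 'o'
  'q' (pos 16) + 21 = pos 11 = 'l'
  'u' (pos 20) + 21 = pos 15 = 'p'
  'f' (pos 5) + 21 = pos 0 = 'a'
  'd' (pos 3) + 21 = pos 24 = 'y'
Result: dolpay

dolpay


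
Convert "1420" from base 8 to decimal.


Input: "1420" in base 8
Positional expansion:
  Digit '1' (value 1) x 8^3 = 512
  Digit '4' (value 4) x 8^2 = 256
  Digit '2' (value 2) x 8^1 = 16
  Digit '0' (value 0) x 8^0 = 0
Sum = 784

784


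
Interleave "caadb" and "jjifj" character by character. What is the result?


Interleaving "caadb" and "jjifj":
  Position 0: 'c' from first, 'j' from second => "cj"
  Position 1: 'a' from first, 'j' from second => "aj"
  Position 2: 'a' from first, 'i' from second => "ai"
  Position 3: 'd' from first, 'f' from second => "df"
  Position 4: 'b' from first, 'j' from second => "bj"
Result: cjajaidfbj

cjajaidfbj


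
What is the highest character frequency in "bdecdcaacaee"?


Input: bdecdcaacaee
Character counts:
  'a': 3
  'b': 1
  'c': 3
  'd': 2
  'e': 3
Maximum frequency: 3

3


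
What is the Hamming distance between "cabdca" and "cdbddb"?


Comparing "cabdca" and "cdbddb" position by position:
  Position 0: 'c' vs 'c' => same
  Position 1: 'a' vs 'd' => differ
  Position 2: 'b' vs 'b' => same
  Position 3: 'd' vs 'd' => same
  Position 4: 'c' vs 'd' => differ
  Position 5: 'a' vs 'b' => differ
Total differences (Hamming distance): 3

3


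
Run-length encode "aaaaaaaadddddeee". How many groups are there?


Input: aaaaaaaadddddeee
Scanning for consecutive runs:
  Group 1: 'a' x 8 (positions 0-7)
  Group 2: 'd' x 5 (positions 8-12)
  Group 3: 'e' x 3 (positions 13-15)
Total groups: 3

3


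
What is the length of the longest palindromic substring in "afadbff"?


Input: "afadbff"
Checking substrings for palindromes:
  [0:3] "afa" (len 3) => palindrome
  [5:7] "ff" (len 2) => palindrome
Longest palindromic substring: "afa" with length 3

3


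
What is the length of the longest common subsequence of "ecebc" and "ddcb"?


LCS of "ecebc" and "ddcb"
DP table:
           d    d    c    b
      0    0    0    0    0
  e   0    0    0    0    0
  c   0    0    0    1    1
  e   0    0    0    1    1
  b   0    0    0    1    2
  c   0    0    0    1    2
LCS length = dp[5][4] = 2

2


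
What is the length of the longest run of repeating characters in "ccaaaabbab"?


Input: "ccaaaabbab"
Scanning for longest run:
  Position 1 ('c'): continues run of 'c', length=2
  Position 2 ('a'): new char, reset run to 1
  Position 3 ('a'): continues run of 'a', length=2
  Position 4 ('a'): continues run of 'a', length=3
  Position 5 ('a'): continues run of 'a', length=4
  Position 6 ('b'): new char, reset run to 1
  Position 7 ('b'): continues run of 'b', length=2
  Position 8 ('a'): new char, reset run to 1
  Position 9 ('b'): new char, reset run to 1
Longest run: 'a' with length 4

4


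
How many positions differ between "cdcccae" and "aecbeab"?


Comparing "cdcccae" and "aecbeab" position by position:
  Position 0: 'c' vs 'a' => DIFFER
  Position 1: 'd' vs 'e' => DIFFER
  Position 2: 'c' vs 'c' => same
  Position 3: 'c' vs 'b' => DIFFER
  Position 4: 'c' vs 'e' => DIFFER
  Position 5: 'a' vs 'a' => same
  Position 6: 'e' vs 'b' => DIFFER
Positions that differ: 5

5


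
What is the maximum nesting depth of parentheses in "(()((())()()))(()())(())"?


Input: "(()((())()()))(()())(())"
Tracking depth:
  Position 0 '(': depth becomes 1
  Position 1 '(': depth becomes 2
  Position 2 ')': depth becomes 1
  Position 3 '(': depth becomes 2
  Position 4 '(': depth becomes 3
  Position 5 '(': depth becomes 4
  Position 6 ')': depth becomes 3
  Position 7 ')': depth becomes 2
  Position 8 '(': depth becomes 3
  Position 9 ')': depth becomes 2
  Position 10 '(': depth becomes 3
  Position 11 ')': depth becomes 2
  Position 12 ')': depth becomes 1
  Position 13 ')': depth becomes 0
  Position 14 '(': depth becomes 1
  Position 15 '(': depth becomes 2
  Position 16 ')': depth becomes 1
  Position 17 '(': depth becomes 2
  Position 18 ')': depth becomes 1
  Position 19 ')': depth becomes 0
  Position 20 '(': depth becomes 1
  Position 21 '(': depth becomes 2
  Position 22 ')': depth becomes 1
  Position 23 ')': depth becomes 0
Maximum depth reached: 4

4


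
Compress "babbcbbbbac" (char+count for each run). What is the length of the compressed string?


Input: babbcbbbbac
Runs:
  'b' x 1 => "b1"
  'a' x 1 => "a1"
  'b' x 2 => "b2"
  'c' x 1 => "c1"
  'b' x 4 => "b4"
  'a' x 1 => "a1"
  'c' x 1 => "c1"
Compressed: "b1a1b2c1b4a1c1"
Compressed length: 14

14


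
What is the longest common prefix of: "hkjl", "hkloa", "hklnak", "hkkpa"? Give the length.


Words: hkjl, hkloa, hklnak, hkkpa
  Position 0: all 'h' => match
  Position 1: all 'k' => match
  Position 2: ('j', 'l', 'l', 'k') => mismatch, stop
LCP = "hk" (length 2)

2


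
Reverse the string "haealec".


Input: haealec
Reading characters right to left:
  Position 6: 'c'
  Position 5: 'e'
  Position 4: 'l'
  Position 3: 'a'
  Position 2: 'e'
  Position 1: 'a'
  Position 0: 'h'
Reversed: celaeah

celaeah


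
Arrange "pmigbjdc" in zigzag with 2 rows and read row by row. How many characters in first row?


Zigzag "pmigbjdc" into 2 rows:
Placing characters:
  'p' => row 0
  'm' => row 1
  'i' => row 0
  'g' => row 1
  'b' => row 0
  'j' => row 1
  'd' => row 0
  'c' => row 1
Rows:
  Row 0: "pibd"
  Row 1: "mgjc"
First row length: 4

4


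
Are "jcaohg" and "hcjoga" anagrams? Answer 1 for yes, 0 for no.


Strings: "jcaohg", "hcjoga"
Sorted first:  acghjo
Sorted second: acghjo
Sorted forms match => anagrams

1


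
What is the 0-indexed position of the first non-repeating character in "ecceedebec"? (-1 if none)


Input: ecceedebec
Character frequencies:
  'b': 1
  'c': 3
  'd': 1
  'e': 5
Scanning left to right for freq == 1:
  Position 0 ('e'): freq=5, skip
  Position 1 ('c'): freq=3, skip
  Position 2 ('c'): freq=3, skip
  Position 3 ('e'): freq=5, skip
  Position 4 ('e'): freq=5, skip
  Position 5 ('d'): unique! => answer = 5

5


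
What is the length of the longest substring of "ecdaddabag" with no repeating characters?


Input: "ecdaddabag"
Sliding window (track last position of each char):
  Position 0 ('e'): window [0,0] length 1 -- new best
  Position 1 ('c'): window [0,1] length 2 -- new best
  Position 2 ('d'): window [0,2] length 3 -- new best
  Position 3 ('a'): window [0,3] length 4 -- new best
  Position 4 ('d'): repeat (last at 2), move window start to 3
  Position 4 ('d'): window [3,4] length 2
  Position 5 ('d'): repeat (last at 4), move window start to 5
  Position 5 ('d'): window [5,5] length 1
  Position 6 ('a'): window [5,6] length 2
  Position 7 ('b'): window [5,7] length 3
  Position 8 ('a'): repeat (last at 6), move window start to 7
  Position 8 ('a'): window [7,8] length 2
  Position 9 ('g'): window [7,9] length 3
Longest substring with no repeats: "ecda" with length 4

4


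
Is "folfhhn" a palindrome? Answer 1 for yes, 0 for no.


Input: folfhhn
Reversed: nhhflof
  Compare pos 0 ('f') with pos 6 ('n'): MISMATCH
  Compare pos 1 ('o') with pos 5 ('h'): MISMATCH
  Compare pos 2 ('l') with pos 4 ('h'): MISMATCH
Result: not a palindrome

0


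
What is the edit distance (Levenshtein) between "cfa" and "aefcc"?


Computing edit distance: "cfa" -> "aefcc"
DP table:
           a    e    f    c    c
      0    1    2    3    4    5
  c   1    1    2    3    3    4
  f   2    2    2    2    3    4
  a   3    2    3    3    3    4
Edit distance = dp[3][5] = 4

4


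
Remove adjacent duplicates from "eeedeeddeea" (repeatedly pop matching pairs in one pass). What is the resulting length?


Input: eeedeeddeea
Stack-based adjacent duplicate removal:
  Read 'e': push. Stack: e
  Read 'e': matches stack top 'e' => pop. Stack: (empty)
  Read 'e': push. Stack: e
  Read 'd': push. Stack: ed
  Read 'e': push. Stack: ede
  Read 'e': matches stack top 'e' => pop. Stack: ed
  Read 'd': matches stack top 'd' => pop. Stack: e
  Read 'd': push. Stack: ed
  Read 'e': push. Stack: ede
  Read 'e': matches stack top 'e' => pop. Stack: ed
  Read 'a': push. Stack: eda
Final stack: "eda" (length 3)

3


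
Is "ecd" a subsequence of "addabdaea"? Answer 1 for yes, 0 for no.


Check if "ecd" is a subsequence of "addabdaea"
Greedy scan:
  Position 0 ('a'): no match needed
  Position 1 ('d'): no match needed
  Position 2 ('d'): no match needed
  Position 3 ('a'): no match needed
  Position 4 ('b'): no match needed
  Position 5 ('d'): no match needed
  Position 6 ('a'): no match needed
  Position 7 ('e'): matches sub[0] = 'e'
  Position 8 ('a'): no match needed
Only matched 1/3 characters => not a subsequence

0


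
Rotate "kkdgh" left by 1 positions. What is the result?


Input: "kkdgh", rotate left by 1
First 1 characters: "k"
Remaining characters: "kdgh"
Concatenate remaining + first: "kdgh" + "k" = "kdghk"

kdghk


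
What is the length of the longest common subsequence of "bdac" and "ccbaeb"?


LCS of "bdac" and "ccbaeb"
DP table:
           c    c    b    a    e    b
      0    0    0    0    0    0    0
  b   0    0    0    1    1    1    1
  d   0    0    0    1    1    1    1
  a   0    0    0    1    2    2    2
  c   0    1    1    1    2    2    2
LCS length = dp[4][6] = 2

2


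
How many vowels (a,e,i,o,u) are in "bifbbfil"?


Input: bifbbfil
Checking each character:
  'b' at position 0: consonant
  'i' at position 1: vowel (running total: 1)
  'f' at position 2: consonant
  'b' at position 3: consonant
  'b' at position 4: consonant
  'f' at position 5: consonant
  'i' at position 6: vowel (running total: 2)
  'l' at position 7: consonant
Total vowels: 2

2


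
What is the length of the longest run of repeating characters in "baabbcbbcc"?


Input: "baabbcbbcc"
Scanning for longest run:
  Position 1 ('a'): new char, reset run to 1
  Position 2 ('a'): continues run of 'a', length=2
  Position 3 ('b'): new char, reset run to 1
  Position 4 ('b'): continues run of 'b', length=2
  Position 5 ('c'): new char, reset run to 1
  Position 6 ('b'): new char, reset run to 1
  Position 7 ('b'): continues run of 'b', length=2
  Position 8 ('c'): new char, reset run to 1
  Position 9 ('c'): continues run of 'c', length=2
Longest run: 'a' with length 2

2


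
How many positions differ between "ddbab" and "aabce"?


Comparing "ddbab" and "aabce" position by position:
  Position 0: 'd' vs 'a' => DIFFER
  Position 1: 'd' vs 'a' => DIFFER
  Position 2: 'b' vs 'b' => same
  Position 3: 'a' vs 'c' => DIFFER
  Position 4: 'b' vs 'e' => DIFFER
Positions that differ: 4

4


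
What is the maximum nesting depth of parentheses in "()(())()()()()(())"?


Input: "()(())()()()()(())"
Tracking depth:
  Position 0 '(': depth becomes 1
  Position 1 ')': depth becomes 0
  Position 2 '(': depth becomes 1
  Position 3 '(': depth becomes 2
  Position 4 ')': depth becomes 1
  Position 5 ')': depth becomes 0
  Position 6 '(': depth becomes 1
  Position 7 ')': depth becomes 0
  Position 8 '(': depth becomes 1
  Position 9 ')': depth becomes 0
  Position 10 '(': depth becomes 1
  Position 11 ')': depth becomes 0
  Position 12 '(': depth becomes 1
  Position 13 ')': depth becomes 0
  Position 14 '(': depth becomes 1
  Position 15 '(': depth becomes 2
  Position 16 ')': depth becomes 1
  Position 17 ')': depth becomes 0
Maximum depth reached: 2

2


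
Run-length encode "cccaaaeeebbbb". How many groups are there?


Input: cccaaaeeebbbb
Scanning for consecutive runs:
  Group 1: 'c' x 3 (positions 0-2)
  Group 2: 'a' x 3 (positions 3-5)
  Group 3: 'e' x 3 (positions 6-8)
  Group 4: 'b' x 4 (positions 9-12)
Total groups: 4

4


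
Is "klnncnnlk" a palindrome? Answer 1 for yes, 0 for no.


Input: klnncnnlk
Reversed: klnncnnlk
  Compare pos 0 ('k') with pos 8 ('k'): match
  Compare pos 1 ('l') with pos 7 ('l'): match
  Compare pos 2 ('n') with pos 6 ('n'): match
  Compare pos 3 ('n') with pos 5 ('n'): match
Result: palindrome

1


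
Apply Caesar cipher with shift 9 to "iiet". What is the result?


Caesar cipher: shift "iiet" by 9
  'i' (pos 8) + 9 = pos 17 = 'r'
  'i' (pos 8) + 9 = pos 17 = 'r'
  'e' (pos 4) + 9 = pos 13 = 'n'
  't' (pos 19) + 9 = pos 2 = 'c'
Result: rrnc

rrnc


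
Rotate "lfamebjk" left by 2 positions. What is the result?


Input: "lfamebjk", rotate left by 2
First 2 characters: "lf"
Remaining characters: "amebjk"
Concatenate remaining + first: "amebjk" + "lf" = "amebjklf"

amebjklf


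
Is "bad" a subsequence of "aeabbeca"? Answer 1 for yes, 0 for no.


Check if "bad" is a subsequence of "aeabbeca"
Greedy scan:
  Position 0 ('a'): no match needed
  Position 1 ('e'): no match needed
  Position 2 ('a'): no match needed
  Position 3 ('b'): matches sub[0] = 'b'
  Position 4 ('b'): no match needed
  Position 5 ('e'): no match needed
  Position 6 ('c'): no match needed
  Position 7 ('a'): matches sub[1] = 'a'
Only matched 2/3 characters => not a subsequence

0


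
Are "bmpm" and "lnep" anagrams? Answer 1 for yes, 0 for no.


Strings: "bmpm", "lnep"
Sorted first:  bmmp
Sorted second: elnp
Differ at position 0: 'b' vs 'e' => not anagrams

0


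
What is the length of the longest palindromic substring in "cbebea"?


Input: "cbebea"
Checking substrings for palindromes:
  [1:4] "beb" (len 3) => palindrome
  [2:5] "ebe" (len 3) => palindrome
Longest palindromic substring: "beb" with length 3

3


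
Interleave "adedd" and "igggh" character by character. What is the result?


Interleaving "adedd" and "igggh":
  Position 0: 'a' from first, 'i' from second => "ai"
  Position 1: 'd' from first, 'g' from second => "dg"
  Position 2: 'e' from first, 'g' from second => "eg"
  Position 3: 'd' from first, 'g' from second => "dg"
  Position 4: 'd' from first, 'h' from second => "dh"
Result: aidgegdgdh

aidgegdgdh


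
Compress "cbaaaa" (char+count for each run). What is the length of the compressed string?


Input: cbaaaa
Runs:
  'c' x 1 => "c1"
  'b' x 1 => "b1"
  'a' x 4 => "a4"
Compressed: "c1b1a4"
Compressed length: 6

6


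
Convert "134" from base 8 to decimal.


Input: "134" in base 8
Positional expansion:
  Digit '1' (value 1) x 8^2 = 64
  Digit '3' (value 3) x 8^1 = 24
  Digit '4' (value 4) x 8^0 = 4
Sum = 92

92


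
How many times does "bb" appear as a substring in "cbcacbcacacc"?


Searching for "bb" in "cbcacbcacacc"
Scanning each position:
  Position 0: "cb" => no
  Position 1: "bc" => no
  Position 2: "ca" => no
  Position 3: "ac" => no
  Position 4: "cb" => no
  Position 5: "bc" => no
  Position 6: "ca" => no
  Position 7: "ac" => no
  Position 8: "ca" => no
  Position 9: "ac" => no
  Position 10: "cc" => no
Total occurrences: 0

0


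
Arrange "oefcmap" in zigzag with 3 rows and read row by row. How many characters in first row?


Zigzag "oefcmap" into 3 rows:
Placing characters:
  'o' => row 0
  'e' => row 1
  'f' => row 2
  'c' => row 1
  'm' => row 0
  'a' => row 1
  'p' => row 2
Rows:
  Row 0: "om"
  Row 1: "eca"
  Row 2: "fp"
First row length: 2

2


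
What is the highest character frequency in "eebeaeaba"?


Input: eebeaeaba
Character counts:
  'a': 3
  'b': 2
  'e': 4
Maximum frequency: 4

4


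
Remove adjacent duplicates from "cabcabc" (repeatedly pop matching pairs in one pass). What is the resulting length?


Input: cabcabc
Stack-based adjacent duplicate removal:
  Read 'c': push. Stack: c
  Read 'a': push. Stack: ca
  Read 'b': push. Stack: cab
  Read 'c': push. Stack: cabc
  Read 'a': push. Stack: cabca
  Read 'b': push. Stack: cabcab
  Read 'c': push. Stack: cabcabc
Final stack: "cabcabc" (length 7)

7


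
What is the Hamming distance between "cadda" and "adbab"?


Comparing "cadda" and "adbab" position by position:
  Position 0: 'c' vs 'a' => differ
  Position 1: 'a' vs 'd' => differ
  Position 2: 'd' vs 'b' => differ
  Position 3: 'd' vs 'a' => differ
  Position 4: 'a' vs 'b' => differ
Total differences (Hamming distance): 5

5


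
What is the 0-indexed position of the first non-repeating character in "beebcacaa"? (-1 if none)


Input: beebcacaa
Character frequencies:
  'a': 3
  'b': 2
  'c': 2
  'e': 2
Scanning left to right for freq == 1:
  Position 0 ('b'): freq=2, skip
  Position 1 ('e'): freq=2, skip
  Position 2 ('e'): freq=2, skip
  Position 3 ('b'): freq=2, skip
  Position 4 ('c'): freq=2, skip
  Position 5 ('a'): freq=3, skip
  Position 6 ('c'): freq=2, skip
  Position 7 ('a'): freq=3, skip
  Position 8 ('a'): freq=3, skip
  No unique character found => answer = -1

-1


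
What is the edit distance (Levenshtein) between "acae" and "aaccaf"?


Computing edit distance: "acae" -> "aaccaf"
DP table:
           a    a    c    c    a    f
      0    1    2    3    4    5    6
  a   1    0    1    2    3    4    5
  c   2    1    1    1    2    3    4
  a   3    2    1    2    2    2    3
  e   4    3    2    2    3    3    3
Edit distance = dp[4][6] = 3

3


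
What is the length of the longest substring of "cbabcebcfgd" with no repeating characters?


Input: "cbabcebcfgd"
Sliding window (track last position of each char):
  Position 0 ('c'): window [0,0] length 1 -- new best
  Position 1 ('b'): window [0,1] length 2 -- new best
  Position 2 ('a'): window [0,2] length 3 -- new best
  Position 3 ('b'): repeat (last at 1), move window start to 2
  Position 3 ('b'): window [2,3] length 2
  Position 4 ('c'): window [2,4] length 3
  Position 5 ('e'): window [2,5] length 4 -- new best
  Position 6 ('b'): repeat (last at 3), move window start to 4
  Position 6 ('b'): window [4,6] length 3
  Position 7 ('c'): repeat (last at 4), move window start to 5
  Position 7 ('c'): window [5,7] length 3
  Position 8 ('f'): window [5,8] length 4
  Position 9 ('g'): window [5,9] length 5 -- new best
  Position 10 ('d'): window [5,10] length 6 -- new best
Longest substring with no repeats: "ebcfgd" with length 6

6


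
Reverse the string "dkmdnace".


Input: dkmdnace
Reading characters right to left:
  Position 7: 'e'
  Position 6: 'c'
  Position 5: 'a'
  Position 4: 'n'
  Position 3: 'd'
  Position 2: 'm'
  Position 1: 'k'
  Position 0: 'd'
Reversed: ecandmkd

ecandmkd


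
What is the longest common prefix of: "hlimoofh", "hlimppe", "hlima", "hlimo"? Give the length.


Words: hlimoofh, hlimppe, hlima, hlimo
  Position 0: all 'h' => match
  Position 1: all 'l' => match
  Position 2: all 'i' => match
  Position 3: all 'm' => match
  Position 4: ('o', 'p', 'a', 'o') => mismatch, stop
LCP = "hlim" (length 4)

4


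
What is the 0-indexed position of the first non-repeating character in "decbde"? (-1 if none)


Input: decbde
Character frequencies:
  'b': 1
  'c': 1
  'd': 2
  'e': 2
Scanning left to right for freq == 1:
  Position 0 ('d'): freq=2, skip
  Position 1 ('e'): freq=2, skip
  Position 2 ('c'): unique! => answer = 2

2


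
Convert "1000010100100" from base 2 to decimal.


Input: "1000010100100" in base 2
Positional expansion:
  Digit '1' (value 1) x 2^12 = 4096
  Digit '0' (value 0) x 2^11 = 0
  Digit '0' (value 0) x 2^10 = 0
  Digit '0' (value 0) x 2^9 = 0
  Digit '0' (value 0) x 2^8 = 0
  Digit '1' (value 1) x 2^7 = 128
  Digit '0' (value 0) x 2^6 = 0
  Digit '1' (value 1) x 2^5 = 32
  Digit '0' (value 0) x 2^4 = 0
  Digit '0' (value 0) x 2^3 = 0
  Digit '1' (value 1) x 2^2 = 4
  Digit '0' (value 0) x 2^1 = 0
  Digit '0' (value 0) x 2^0 = 0
Sum = 4260

4260


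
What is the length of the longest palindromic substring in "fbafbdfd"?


Input: "fbafbdfd"
Checking substrings for palindromes:
  [5:8] "dfd" (len 3) => palindrome
Longest palindromic substring: "dfd" with length 3

3


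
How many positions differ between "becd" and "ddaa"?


Comparing "becd" and "ddaa" position by position:
  Position 0: 'b' vs 'd' => DIFFER
  Position 1: 'e' vs 'd' => DIFFER
  Position 2: 'c' vs 'a' => DIFFER
  Position 3: 'd' vs 'a' => DIFFER
Positions that differ: 4

4


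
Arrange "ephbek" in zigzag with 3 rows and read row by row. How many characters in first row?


Zigzag "ephbek" into 3 rows:
Placing characters:
  'e' => row 0
  'p' => row 1
  'h' => row 2
  'b' => row 1
  'e' => row 0
  'k' => row 1
Rows:
  Row 0: "ee"
  Row 1: "pbk"
  Row 2: "h"
First row length: 2

2
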